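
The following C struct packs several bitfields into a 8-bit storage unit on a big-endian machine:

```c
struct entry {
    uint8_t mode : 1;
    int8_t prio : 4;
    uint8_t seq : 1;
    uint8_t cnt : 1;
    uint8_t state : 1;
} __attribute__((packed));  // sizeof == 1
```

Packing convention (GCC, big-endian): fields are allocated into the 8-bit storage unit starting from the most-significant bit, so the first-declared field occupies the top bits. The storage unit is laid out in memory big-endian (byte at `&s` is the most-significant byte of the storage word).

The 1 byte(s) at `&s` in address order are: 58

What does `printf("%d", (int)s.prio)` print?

-5

[0]=0x58 (big-endian) → word 0x58
mode:1 @ bit 7 → (0x58>>7)&0x1 = 0x0
prio:4 @ bit 3 → (0x58>>3)&0xf = 0xb  ←
seq:1 @ bit 2 → (0x58>>2)&0x1 = 0x0
cnt:1 @ bit 1 → (0x58>>1)&0x1 = 0x0
state:1 @ bit 0 → (0x58>>0)&0x1 = 0x0
prio signed 4b, MSB=1: 11 - 16 = -5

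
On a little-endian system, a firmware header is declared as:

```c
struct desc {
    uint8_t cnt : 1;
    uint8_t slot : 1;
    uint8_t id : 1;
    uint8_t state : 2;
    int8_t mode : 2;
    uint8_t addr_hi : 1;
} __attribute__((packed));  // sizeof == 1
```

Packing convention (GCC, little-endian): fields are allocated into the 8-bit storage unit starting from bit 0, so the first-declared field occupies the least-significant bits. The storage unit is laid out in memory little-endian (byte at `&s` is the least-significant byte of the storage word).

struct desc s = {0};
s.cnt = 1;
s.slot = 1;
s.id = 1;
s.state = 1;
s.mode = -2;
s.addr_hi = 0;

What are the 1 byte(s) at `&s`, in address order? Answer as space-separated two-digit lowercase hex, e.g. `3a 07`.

cnt:1 = 1 → 0x1 << 0 → word 0x01
slot:1 = 1 → 0x1 << 1 → word 0x03
id:1 = 1 → 0x1 << 2 → word 0x07
state:2 = 1 → 0x1 << 3 → word 0x0f
mode:2 = -2 → 0x2 << 5 → word 0x4f
addr_hi:1 = 0 → 0x0 << 7 → word 0x4f
word = 0x4f → little-endian bytes:
  [0]=0x4f

4f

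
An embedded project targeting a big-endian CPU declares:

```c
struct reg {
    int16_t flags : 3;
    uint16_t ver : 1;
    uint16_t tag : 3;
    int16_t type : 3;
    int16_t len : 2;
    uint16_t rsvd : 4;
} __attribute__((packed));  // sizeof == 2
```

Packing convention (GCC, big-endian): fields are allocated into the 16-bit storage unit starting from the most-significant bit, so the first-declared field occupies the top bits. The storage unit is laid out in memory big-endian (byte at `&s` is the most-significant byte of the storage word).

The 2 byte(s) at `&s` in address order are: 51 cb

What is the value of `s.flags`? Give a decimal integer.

[0]=0x51 [1]=0xcb (big-endian) → word 0x51cb
flags [13+:3] = (word>>13) & 0x7 = 2  ←
ver [12+:1] = (word>>12) & 0x1 = 1
tag [9+:3] = (word>>9) & 0x7 = 0
type [6+:3] = (word>>6) & 0x7 = 7
len [4+:2] = (word>>4) & 0x3 = 0
rsvd [0+:4] = (word>>0) & 0xf = 11
flags signed 3b, MSB=0: value = 2

2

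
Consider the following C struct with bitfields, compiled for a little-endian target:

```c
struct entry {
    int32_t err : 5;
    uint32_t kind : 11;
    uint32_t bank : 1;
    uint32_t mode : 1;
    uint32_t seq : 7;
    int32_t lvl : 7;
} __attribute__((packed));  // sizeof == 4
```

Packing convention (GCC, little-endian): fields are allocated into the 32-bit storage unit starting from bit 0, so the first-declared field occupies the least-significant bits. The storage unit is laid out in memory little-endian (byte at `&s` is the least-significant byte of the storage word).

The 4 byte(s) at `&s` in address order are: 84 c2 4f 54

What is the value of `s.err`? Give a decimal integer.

[0]=0x84 [1]=0xc2 [2]=0x4f [3]=0x54 (little-endian) → word 0x544fc284
err [0+:5] = (word>>0) & 0x1f = 4  ←
kind [5+:11] = (word>>5) & 0x7ff = 1556
bank [16+:1] = (word>>16) & 0x1 = 1
mode [17+:1] = (word>>17) & 0x1 = 1
seq [18+:7] = (word>>18) & 0x7f = 19
lvl [25+:7] = (word>>25) & 0x7f = 42
err signed 5b, MSB=0: value = 4

4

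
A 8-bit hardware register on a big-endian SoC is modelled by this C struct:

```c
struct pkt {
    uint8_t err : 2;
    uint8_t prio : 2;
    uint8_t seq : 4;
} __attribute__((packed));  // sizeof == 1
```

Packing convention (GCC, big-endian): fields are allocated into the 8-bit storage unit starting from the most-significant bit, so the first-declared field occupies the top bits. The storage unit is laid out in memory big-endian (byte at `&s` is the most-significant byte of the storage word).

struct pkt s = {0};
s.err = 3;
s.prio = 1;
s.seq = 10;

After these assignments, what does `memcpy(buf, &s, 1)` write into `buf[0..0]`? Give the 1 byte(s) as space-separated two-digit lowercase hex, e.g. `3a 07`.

err (2b) val=3 bits=0x3 at bit 6: 0xc0
prio (2b) val=1 bits=0x1 at bit 4: 0xd0
seq (4b) val=10 bits=0xa at bit 0: 0xda
word = 0xda → big-endian bytes:
  [0]=0xda

da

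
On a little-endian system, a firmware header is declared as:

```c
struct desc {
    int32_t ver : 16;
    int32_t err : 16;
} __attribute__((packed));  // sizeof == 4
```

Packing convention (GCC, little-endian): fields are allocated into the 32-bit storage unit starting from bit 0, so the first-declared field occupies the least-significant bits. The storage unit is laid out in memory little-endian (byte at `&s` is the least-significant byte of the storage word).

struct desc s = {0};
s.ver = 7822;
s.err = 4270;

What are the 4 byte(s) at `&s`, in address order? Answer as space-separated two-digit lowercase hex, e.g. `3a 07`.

[0+:16] ver=7822 & 0xffff = 0x1e8e; word=0x00001e8e
[16+:16] err=4270 & 0xffff = 0x10ae; word=0x10ae1e8e
word = 0x10ae1e8e → little-endian bytes:
  [0]=0x8e  [1]=0x1e  [2]=0xae  [3]=0x10

8e 1e ae 10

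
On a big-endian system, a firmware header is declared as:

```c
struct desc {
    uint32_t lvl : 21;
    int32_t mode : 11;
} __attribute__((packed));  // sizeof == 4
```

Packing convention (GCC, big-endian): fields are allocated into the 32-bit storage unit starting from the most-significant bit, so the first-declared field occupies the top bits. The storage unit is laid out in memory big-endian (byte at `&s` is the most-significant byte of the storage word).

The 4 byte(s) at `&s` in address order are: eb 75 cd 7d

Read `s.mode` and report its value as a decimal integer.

[0]=0xeb [1]=0x75 [2]=0xcd [3]=0x7d (big-endian) → word 0xeb75cd7d
lvl [11+:21] = (word>>11) & 0x1fffff = 1928889
mode [0+:11] = (word>>0) & 0x7ff = 1405  ←
mode signed 11b, MSB=1: 1405 - 2048 = -643

-643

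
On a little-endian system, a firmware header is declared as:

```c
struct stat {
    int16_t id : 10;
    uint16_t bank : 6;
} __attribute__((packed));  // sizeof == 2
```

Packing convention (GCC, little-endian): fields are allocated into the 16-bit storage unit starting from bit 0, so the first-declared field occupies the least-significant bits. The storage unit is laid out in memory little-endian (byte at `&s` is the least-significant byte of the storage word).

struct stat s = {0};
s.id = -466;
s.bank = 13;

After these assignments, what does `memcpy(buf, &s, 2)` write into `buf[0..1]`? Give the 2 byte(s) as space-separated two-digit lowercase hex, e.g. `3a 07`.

[0+:10] id=-466 & 0x3ff = 0x22e; word=0x022e
[10+:6] bank=13 & 0x3f = 0xd; word=0x362e
word = 0x362e → little-endian bytes:
  [0]=0x2e  [1]=0x36

2e 36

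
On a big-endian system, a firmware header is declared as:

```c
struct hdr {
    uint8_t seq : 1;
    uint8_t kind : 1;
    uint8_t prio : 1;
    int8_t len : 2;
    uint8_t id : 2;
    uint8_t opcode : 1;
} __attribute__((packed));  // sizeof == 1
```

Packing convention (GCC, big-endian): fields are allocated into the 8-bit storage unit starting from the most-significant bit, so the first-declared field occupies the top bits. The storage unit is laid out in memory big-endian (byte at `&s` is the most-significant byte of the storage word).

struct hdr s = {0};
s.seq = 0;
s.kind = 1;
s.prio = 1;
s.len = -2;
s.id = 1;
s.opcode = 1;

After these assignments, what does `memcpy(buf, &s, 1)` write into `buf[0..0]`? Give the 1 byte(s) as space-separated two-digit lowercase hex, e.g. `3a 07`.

seq:1 = 0 → 0x0 << 7 → word 0x00
kind:1 = 1 → 0x1 << 6 → word 0x40
prio:1 = 1 → 0x1 << 5 → word 0x60
len:2 = -2 → 0x2 << 3 → word 0x70
id:2 = 1 → 0x1 << 1 → word 0x72
opcode:1 = 1 → 0x1 << 0 → word 0x73
word = 0x73 → big-endian bytes:
  [0]=0x73

73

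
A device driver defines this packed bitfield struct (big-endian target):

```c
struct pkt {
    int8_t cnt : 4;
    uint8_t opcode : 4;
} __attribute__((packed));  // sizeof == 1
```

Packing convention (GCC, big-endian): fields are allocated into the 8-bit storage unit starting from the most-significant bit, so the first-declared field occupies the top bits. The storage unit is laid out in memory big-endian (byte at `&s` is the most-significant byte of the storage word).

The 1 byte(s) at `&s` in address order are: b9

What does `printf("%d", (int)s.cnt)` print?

[0]=0xb9 (big-endian) → word 0xb9
cnt [4+:4] = (word>>4) & 0xf = 11  ←
opcode [0+:4] = (word>>0) & 0xf = 9
cnt signed 4b, MSB=1: 11 - 16 = -5

-5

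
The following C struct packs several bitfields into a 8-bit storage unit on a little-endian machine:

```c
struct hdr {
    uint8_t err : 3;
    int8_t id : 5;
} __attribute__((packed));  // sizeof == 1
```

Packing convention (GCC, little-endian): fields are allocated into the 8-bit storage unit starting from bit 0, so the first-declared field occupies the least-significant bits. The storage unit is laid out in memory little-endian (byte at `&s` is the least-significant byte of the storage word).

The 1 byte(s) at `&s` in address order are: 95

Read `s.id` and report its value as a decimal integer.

-14

[0]=0x95 (little-endian) → word 0x95
err:3 @ bit 0 → (0x95>>0)&0x7 = 0x5
id:5 @ bit 3 → (0x95>>3)&0x1f = 0x12  ←
id signed 5b, MSB=1: 18 - 32 = -14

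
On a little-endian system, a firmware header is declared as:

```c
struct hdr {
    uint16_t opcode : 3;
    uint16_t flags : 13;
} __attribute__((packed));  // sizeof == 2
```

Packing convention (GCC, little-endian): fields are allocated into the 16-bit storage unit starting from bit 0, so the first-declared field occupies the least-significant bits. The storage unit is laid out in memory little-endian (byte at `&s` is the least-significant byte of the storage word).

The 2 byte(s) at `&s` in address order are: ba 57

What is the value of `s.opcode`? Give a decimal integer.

[0]=0xba [1]=0x57 (little-endian) → word 0x57ba
opcode:3 @ bit 0 → (0x57ba>>0)&0x7 = 0x2  ←
flags:13 @ bit 3 → (0x57ba>>3)&0x1fff = 0xaf7

2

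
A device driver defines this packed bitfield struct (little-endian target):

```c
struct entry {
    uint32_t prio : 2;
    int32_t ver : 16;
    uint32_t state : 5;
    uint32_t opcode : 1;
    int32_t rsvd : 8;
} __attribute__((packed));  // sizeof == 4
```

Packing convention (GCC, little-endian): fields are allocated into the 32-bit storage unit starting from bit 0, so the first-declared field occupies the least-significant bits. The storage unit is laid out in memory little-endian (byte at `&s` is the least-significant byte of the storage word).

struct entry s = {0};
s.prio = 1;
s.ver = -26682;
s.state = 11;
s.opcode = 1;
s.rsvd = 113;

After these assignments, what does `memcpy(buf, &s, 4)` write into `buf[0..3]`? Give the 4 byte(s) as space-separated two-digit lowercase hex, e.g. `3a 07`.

[0+:2] prio=1 & 0x3 = 0x1; word=0x00000001
[2+:16] ver=-26682 & 0xffff = 0x97c6; word=0x00025f19
[18+:5] state=11 & 0x1f = 0xb; word=0x002e5f19
[23+:1] opcode=1 & 0x1 = 0x1; word=0x00ae5f19
[24+:8] rsvd=113 & 0xff = 0x71; word=0x71ae5f19
word = 0x71ae5f19 → little-endian bytes:
  [0]=0x19  [1]=0x5f  [2]=0xae  [3]=0x71

19 5f ae 71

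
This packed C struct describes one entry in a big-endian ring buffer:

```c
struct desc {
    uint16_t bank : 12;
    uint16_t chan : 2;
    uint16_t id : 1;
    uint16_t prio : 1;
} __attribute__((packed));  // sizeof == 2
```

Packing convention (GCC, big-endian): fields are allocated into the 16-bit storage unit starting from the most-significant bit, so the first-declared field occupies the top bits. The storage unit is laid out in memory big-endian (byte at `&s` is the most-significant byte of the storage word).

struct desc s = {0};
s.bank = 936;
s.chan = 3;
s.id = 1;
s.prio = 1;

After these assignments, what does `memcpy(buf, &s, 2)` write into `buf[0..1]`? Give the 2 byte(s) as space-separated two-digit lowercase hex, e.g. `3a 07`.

[4+:12] bank=936 & 0xfff = 0x3a8; word=0x3a80
[2+:2] chan=3 & 0x3 = 0x3; word=0x3a8c
[1+:1] id=1 & 0x1 = 0x1; word=0x3a8e
[0+:1] prio=1 & 0x1 = 0x1; word=0x3a8f
word = 0x3a8f → big-endian bytes:
  [0]=0x3a  [1]=0x8f

3a 8f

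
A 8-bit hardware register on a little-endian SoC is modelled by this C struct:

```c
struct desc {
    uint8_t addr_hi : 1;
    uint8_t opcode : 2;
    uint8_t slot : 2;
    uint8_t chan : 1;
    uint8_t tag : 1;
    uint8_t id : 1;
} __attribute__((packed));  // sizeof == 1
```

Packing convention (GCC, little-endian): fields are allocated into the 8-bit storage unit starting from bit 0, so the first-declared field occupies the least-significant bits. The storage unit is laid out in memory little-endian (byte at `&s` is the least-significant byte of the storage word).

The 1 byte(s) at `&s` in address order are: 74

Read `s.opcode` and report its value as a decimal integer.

[0]=0x74 (little-endian) → word 0x74
addr_hi:1 @ bit 0 → (0x74>>0)&0x1 = 0x0
opcode:2 @ bit 1 → (0x74>>1)&0x3 = 0x2  ←
slot:2 @ bit 3 → (0x74>>3)&0x3 = 0x2
chan:1 @ bit 5 → (0x74>>5)&0x1 = 0x1
tag:1 @ bit 6 → (0x74>>6)&0x1 = 0x1
id:1 @ bit 7 → (0x74>>7)&0x1 = 0x0

2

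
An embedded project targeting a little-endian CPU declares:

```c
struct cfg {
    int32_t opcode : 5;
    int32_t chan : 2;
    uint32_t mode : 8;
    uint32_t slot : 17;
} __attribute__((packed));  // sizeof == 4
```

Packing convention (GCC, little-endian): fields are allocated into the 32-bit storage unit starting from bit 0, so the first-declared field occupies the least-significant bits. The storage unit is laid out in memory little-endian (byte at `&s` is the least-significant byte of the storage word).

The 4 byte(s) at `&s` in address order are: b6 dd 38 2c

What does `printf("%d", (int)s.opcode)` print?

[0]=0xb6 [1]=0xdd [2]=0x38 [3]=0x2c (little-endian) → word 0x2c38ddb6
opcode:5 @ bit 0 → (0x2c38ddb6>>0)&0x1f = 0x16  ←
chan:2 @ bit 5 → (0x2c38ddb6>>5)&0x3 = 0x1
mode:8 @ bit 7 → (0x2c38ddb6>>7)&0xff = 0xbb
slot:17 @ bit 15 → (0x2c38ddb6>>15)&0x1ffff = 0x5871
opcode signed 5b, MSB=1: 22 - 32 = -10

-10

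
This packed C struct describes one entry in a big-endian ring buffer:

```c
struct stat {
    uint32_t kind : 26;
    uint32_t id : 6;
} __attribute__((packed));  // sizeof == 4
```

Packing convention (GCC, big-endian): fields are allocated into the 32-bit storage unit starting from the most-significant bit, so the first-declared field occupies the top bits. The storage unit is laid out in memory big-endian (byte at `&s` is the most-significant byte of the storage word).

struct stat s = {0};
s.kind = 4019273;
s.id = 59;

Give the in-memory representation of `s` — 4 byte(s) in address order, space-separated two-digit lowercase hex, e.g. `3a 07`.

[6+:26] kind=4019273 & 0x3ffffff = 0x3d5449; word=0x0f551240
[0+:6] id=59 & 0x3f = 0x3b; word=0x0f55127b
word = 0x0f55127b → big-endian bytes:
  [0]=0x0f  [1]=0x55  [2]=0x12  [3]=0x7b

0f 55 12 7b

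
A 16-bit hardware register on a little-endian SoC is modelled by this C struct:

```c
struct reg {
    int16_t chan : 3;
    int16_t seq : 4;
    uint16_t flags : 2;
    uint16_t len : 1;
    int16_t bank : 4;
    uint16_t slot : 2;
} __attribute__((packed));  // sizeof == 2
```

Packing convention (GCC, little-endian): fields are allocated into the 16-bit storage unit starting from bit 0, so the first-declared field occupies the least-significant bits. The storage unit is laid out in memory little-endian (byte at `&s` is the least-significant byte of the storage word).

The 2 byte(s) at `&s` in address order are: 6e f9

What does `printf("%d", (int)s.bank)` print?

[0]=0x6e [1]=0xf9 (little-endian) → word 0xf96e
chan:3 @ bit 0 → (0xf96e>>0)&0x7 = 0x6
seq:4 @ bit 3 → (0xf96e>>3)&0xf = 0xd
flags:2 @ bit 7 → (0xf96e>>7)&0x3 = 0x2
len:1 @ bit 9 → (0xf96e>>9)&0x1 = 0x0
bank:4 @ bit 10 → (0xf96e>>10)&0xf = 0xe  ←
slot:2 @ bit 14 → (0xf96e>>14)&0x3 = 0x3
bank signed 4b, MSB=1: 14 - 16 = -2

-2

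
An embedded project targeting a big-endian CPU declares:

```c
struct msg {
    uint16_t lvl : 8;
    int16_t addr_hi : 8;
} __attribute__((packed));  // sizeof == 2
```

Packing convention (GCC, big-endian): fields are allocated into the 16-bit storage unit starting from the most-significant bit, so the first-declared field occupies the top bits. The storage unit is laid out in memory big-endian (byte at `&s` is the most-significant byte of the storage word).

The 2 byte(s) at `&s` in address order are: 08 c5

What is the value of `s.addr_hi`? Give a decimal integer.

-59

[0]=0x08 [1]=0xc5 (big-endian) → word 0x08c5
lvl [8+:8] = (word>>8) & 0xff = 8
addr_hi [0+:8] = (word>>0) & 0xff = 197  ←
addr_hi signed 8b, MSB=1: 197 - 256 = -59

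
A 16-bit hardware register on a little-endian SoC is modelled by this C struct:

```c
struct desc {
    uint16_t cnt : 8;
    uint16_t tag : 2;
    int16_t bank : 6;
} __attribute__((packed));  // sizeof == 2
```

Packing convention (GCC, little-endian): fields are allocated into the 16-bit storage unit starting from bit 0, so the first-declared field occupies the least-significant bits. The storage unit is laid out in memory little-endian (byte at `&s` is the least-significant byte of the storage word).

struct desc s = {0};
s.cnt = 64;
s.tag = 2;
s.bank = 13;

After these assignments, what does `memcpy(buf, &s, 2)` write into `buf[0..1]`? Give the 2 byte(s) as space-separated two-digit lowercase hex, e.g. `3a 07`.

cnt (8b) val=64 bits=0x40 at bit 0: 0x0040
tag (2b) val=2 bits=0x2 at bit 8: 0x0240
bank (6b) val=13 bits=0xd at bit 10: 0x3640
word = 0x3640 → little-endian bytes:
  [0]=0x40  [1]=0x36

40 36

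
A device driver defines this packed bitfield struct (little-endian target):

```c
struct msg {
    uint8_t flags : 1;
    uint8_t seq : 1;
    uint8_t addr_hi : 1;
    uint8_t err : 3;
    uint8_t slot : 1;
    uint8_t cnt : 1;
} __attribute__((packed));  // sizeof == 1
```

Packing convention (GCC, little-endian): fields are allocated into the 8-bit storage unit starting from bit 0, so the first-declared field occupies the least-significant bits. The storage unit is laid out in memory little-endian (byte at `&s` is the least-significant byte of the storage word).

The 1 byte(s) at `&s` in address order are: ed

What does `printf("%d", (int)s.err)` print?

[0]=0xed (little-endian) → word 0xed
flags [0+:1] = (word>>0) & 0x1 = 1
seq [1+:1] = (word>>1) & 0x1 = 0
addr_hi [2+:1] = (word>>2) & 0x1 = 1
err [3+:3] = (word>>3) & 0x7 = 5  ←
slot [6+:1] = (word>>6) & 0x1 = 1
cnt [7+:1] = (word>>7) & 0x1 = 1

5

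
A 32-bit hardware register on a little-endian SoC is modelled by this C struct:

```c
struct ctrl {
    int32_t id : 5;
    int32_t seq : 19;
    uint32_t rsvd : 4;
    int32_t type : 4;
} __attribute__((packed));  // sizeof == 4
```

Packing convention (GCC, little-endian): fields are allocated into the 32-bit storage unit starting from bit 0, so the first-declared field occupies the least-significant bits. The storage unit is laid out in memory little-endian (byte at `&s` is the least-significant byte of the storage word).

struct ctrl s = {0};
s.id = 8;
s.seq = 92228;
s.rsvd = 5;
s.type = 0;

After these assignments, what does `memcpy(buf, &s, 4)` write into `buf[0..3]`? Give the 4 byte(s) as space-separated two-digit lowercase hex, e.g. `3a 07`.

88 08 2d 05

id:5 = 8 → 0x8 << 0 → word 0x00000008
seq:19 = 92228 → 0x16844 << 5 → word 0x002d0888
rsvd:4 = 5 → 0x5 << 24 → word 0x052d0888
type:4 = 0 → 0x0 << 28 → word 0x052d0888
word = 0x052d0888 → little-endian bytes:
  [0]=0x88  [1]=0x08  [2]=0x2d  [3]=0x05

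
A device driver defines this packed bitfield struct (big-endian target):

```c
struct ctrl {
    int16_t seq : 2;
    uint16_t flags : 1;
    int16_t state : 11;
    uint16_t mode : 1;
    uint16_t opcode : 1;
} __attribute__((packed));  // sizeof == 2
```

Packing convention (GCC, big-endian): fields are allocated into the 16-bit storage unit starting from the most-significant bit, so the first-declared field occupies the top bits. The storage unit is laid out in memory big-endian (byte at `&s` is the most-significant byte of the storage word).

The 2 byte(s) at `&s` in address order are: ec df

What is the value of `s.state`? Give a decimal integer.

[0]=0xec [1]=0xdf (big-endian) → word 0xecdf
seq [14+:2] = (word>>14) & 0x3 = 3
flags [13+:1] = (word>>13) & 0x1 = 1
state [2+:11] = (word>>2) & 0x7ff = 823  ←
mode [1+:1] = (word>>1) & 0x1 = 1
opcode [0+:1] = (word>>0) & 0x1 = 1
state signed 11b, MSB=0: value = 823

823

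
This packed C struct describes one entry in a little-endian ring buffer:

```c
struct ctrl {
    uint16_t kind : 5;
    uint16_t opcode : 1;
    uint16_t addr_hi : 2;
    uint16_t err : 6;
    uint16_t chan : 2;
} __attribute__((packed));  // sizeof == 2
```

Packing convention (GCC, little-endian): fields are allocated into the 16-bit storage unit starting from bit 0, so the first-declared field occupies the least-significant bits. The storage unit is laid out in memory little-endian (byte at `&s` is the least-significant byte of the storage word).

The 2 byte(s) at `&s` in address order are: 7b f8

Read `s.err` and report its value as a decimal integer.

[0]=0x7b [1]=0xf8 (little-endian) → word 0xf87b
kind [0+:5] = (word>>0) & 0x1f = 27
opcode [5+:1] = (word>>5) & 0x1 = 1
addr_hi [6+:2] = (word>>6) & 0x3 = 1
err [8+:6] = (word>>8) & 0x3f = 56  ←
chan [14+:2] = (word>>14) & 0x3 = 3

56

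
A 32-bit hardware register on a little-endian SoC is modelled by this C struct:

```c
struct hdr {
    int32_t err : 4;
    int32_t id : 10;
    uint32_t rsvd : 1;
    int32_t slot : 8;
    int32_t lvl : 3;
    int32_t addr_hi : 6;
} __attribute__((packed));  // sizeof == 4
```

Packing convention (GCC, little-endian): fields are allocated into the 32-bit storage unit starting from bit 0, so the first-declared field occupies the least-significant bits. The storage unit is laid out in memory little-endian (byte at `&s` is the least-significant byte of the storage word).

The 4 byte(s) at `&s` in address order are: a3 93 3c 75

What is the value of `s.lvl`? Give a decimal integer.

[0]=0xa3 [1]=0x93 [2]=0x3c [3]=0x75 (little-endian) → word 0x753c93a3
err [0+:4] = (word>>0) & 0xf = 3
id [4+:10] = (word>>4) & 0x3ff = 314
rsvd [14+:1] = (word>>14) & 0x1 = 0
slot [15+:8] = (word>>15) & 0xff = 121
lvl [23+:3] = (word>>23) & 0x7 = 2  ←
addr_hi [26+:6] = (word>>26) & 0x3f = 29
lvl signed 3b, MSB=0: value = 2

2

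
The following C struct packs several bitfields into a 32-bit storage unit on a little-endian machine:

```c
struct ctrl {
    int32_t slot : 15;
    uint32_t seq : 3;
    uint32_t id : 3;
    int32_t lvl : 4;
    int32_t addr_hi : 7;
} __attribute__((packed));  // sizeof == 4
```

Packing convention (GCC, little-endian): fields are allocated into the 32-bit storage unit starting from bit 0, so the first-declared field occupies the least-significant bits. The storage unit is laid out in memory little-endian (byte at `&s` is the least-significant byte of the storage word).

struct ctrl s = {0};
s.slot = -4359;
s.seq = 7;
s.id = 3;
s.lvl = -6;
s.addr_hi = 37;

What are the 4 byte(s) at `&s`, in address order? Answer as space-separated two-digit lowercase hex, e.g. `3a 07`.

f9 ee 4f 4b

slot:15 = -4359 → 0x6ef9 << 0 → word 0x00006ef9
seq:3 = 7 → 0x7 << 15 → word 0x0003eef9
id:3 = 3 → 0x3 << 18 → word 0x000feef9
lvl:4 = -6 → 0xa << 21 → word 0x014feef9
addr_hi:7 = 37 → 0x25 << 25 → word 0x4b4feef9
word = 0x4b4feef9 → little-endian bytes:
  [0]=0xf9  [1]=0xee  [2]=0x4f  [3]=0x4b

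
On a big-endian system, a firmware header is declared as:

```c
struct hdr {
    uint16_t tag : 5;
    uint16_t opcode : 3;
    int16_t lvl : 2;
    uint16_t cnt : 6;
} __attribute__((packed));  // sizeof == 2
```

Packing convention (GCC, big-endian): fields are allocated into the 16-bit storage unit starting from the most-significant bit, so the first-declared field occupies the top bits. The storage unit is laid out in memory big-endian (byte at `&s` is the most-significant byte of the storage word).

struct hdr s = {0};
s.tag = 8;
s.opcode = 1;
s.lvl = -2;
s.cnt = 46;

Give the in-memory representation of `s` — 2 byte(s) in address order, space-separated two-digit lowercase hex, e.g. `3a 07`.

41 ae

[11+:5] tag=8 & 0x1f = 0x8; word=0x4000
[8+:3] opcode=1 & 0x7 = 0x1; word=0x4100
[6+:2] lvl=-2 & 0x3 = 0x2; word=0x4180
[0+:6] cnt=46 & 0x3f = 0x2e; word=0x41ae
word = 0x41ae → big-endian bytes:
  [0]=0x41  [1]=0xae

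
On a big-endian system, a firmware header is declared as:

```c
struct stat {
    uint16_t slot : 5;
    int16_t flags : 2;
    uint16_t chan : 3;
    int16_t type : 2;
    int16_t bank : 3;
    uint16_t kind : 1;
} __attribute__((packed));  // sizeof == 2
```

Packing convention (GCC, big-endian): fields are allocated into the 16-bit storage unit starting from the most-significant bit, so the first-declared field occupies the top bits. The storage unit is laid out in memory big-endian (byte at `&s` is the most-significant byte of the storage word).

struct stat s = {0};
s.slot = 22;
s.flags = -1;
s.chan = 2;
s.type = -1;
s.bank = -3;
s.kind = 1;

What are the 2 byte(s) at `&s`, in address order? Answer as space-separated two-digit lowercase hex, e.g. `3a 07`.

b6 bb

[11+:5] slot=22 & 0x1f = 0x16; word=0xb000
[9+:2] flags=-1 & 0x3 = 0x3; word=0xb600
[6+:3] chan=2 & 0x7 = 0x2; word=0xb680
[4+:2] type=-1 & 0x3 = 0x3; word=0xb6b0
[1+:3] bank=-3 & 0x7 = 0x5; word=0xb6ba
[0+:1] kind=1 & 0x1 = 0x1; word=0xb6bb
word = 0xb6bb → big-endian bytes:
  [0]=0xb6  [1]=0xbb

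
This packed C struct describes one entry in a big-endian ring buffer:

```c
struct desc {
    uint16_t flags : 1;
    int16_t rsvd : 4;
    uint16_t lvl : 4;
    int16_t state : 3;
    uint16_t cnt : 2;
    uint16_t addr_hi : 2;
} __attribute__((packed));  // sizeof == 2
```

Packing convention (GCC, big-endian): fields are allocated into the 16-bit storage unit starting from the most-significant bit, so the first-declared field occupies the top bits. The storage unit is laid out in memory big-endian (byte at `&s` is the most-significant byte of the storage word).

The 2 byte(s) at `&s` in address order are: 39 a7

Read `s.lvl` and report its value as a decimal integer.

3

[0]=0x39 [1]=0xa7 (big-endian) → word 0x39a7
flags:1 @ bit 15 → (0x39a7>>15)&0x1 = 0x0
rsvd:4 @ bit 11 → (0x39a7>>11)&0xf = 0x7
lvl:4 @ bit 7 → (0x39a7>>7)&0xf = 0x3  ←
state:3 @ bit 4 → (0x39a7>>4)&0x7 = 0x2
cnt:2 @ bit 2 → (0x39a7>>2)&0x3 = 0x1
addr_hi:2 @ bit 0 → (0x39a7>>0)&0x3 = 0x3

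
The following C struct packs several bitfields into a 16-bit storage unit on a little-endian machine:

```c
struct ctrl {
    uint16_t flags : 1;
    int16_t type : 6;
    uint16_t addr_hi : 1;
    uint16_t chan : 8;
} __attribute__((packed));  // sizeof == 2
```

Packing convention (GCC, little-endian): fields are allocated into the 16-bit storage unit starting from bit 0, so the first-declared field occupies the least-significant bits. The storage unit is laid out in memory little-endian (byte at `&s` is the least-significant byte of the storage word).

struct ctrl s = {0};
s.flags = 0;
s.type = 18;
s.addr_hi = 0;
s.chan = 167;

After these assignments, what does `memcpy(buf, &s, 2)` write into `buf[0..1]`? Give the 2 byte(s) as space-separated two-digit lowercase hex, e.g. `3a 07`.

[0+:1] flags=0 & 0x1 = 0x0; word=0x0000
[1+:6] type=18 & 0x3f = 0x12; word=0x0024
[7+:1] addr_hi=0 & 0x1 = 0x0; word=0x0024
[8+:8] chan=167 & 0xff = 0xa7; word=0xa724
word = 0xa724 → little-endian bytes:
  [0]=0x24  [1]=0xa7

24 a7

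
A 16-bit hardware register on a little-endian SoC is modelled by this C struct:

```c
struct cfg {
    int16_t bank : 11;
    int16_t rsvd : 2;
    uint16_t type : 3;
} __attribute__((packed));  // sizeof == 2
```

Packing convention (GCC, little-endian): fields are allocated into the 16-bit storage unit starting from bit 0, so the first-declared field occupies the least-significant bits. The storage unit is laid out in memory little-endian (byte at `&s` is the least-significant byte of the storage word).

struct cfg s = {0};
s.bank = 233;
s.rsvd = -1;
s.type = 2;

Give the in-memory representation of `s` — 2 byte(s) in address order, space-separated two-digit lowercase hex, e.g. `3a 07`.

[0+:11] bank=233 & 0x7ff = 0xe9; word=0x00e9
[11+:2] rsvd=-1 & 0x3 = 0x3; word=0x18e9
[13+:3] type=2 & 0x7 = 0x2; word=0x58e9
word = 0x58e9 → little-endian bytes:
  [0]=0xe9  [1]=0x58

e9 58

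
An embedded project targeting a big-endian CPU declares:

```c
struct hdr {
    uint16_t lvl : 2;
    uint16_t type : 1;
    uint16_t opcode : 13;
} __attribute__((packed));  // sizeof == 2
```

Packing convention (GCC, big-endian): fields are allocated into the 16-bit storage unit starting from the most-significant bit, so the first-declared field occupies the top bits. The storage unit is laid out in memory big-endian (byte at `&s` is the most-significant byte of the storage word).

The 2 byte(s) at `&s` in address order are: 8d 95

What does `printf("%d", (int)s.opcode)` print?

3477

[0]=0x8d [1]=0x95 (big-endian) → word 0x8d95
lvl:2 @ bit 14 → (0x8d95>>14)&0x3 = 0x2
type:1 @ bit 13 → (0x8d95>>13)&0x1 = 0x0
opcode:13 @ bit 0 → (0x8d95>>0)&0x1fff = 0xd95  ←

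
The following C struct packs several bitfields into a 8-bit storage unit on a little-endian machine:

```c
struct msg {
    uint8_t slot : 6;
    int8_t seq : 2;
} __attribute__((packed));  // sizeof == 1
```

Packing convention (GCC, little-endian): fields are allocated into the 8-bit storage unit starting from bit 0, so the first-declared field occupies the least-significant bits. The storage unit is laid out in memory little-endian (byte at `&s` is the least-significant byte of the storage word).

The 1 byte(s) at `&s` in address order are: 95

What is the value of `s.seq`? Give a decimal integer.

-2

[0]=0x95 (little-endian) → word 0x95
slot [0+:6] = (word>>0) & 0x3f = 21
seq [6+:2] = (word>>6) & 0x3 = 2  ←
seq signed 2b, MSB=1: 2 - 4 = -2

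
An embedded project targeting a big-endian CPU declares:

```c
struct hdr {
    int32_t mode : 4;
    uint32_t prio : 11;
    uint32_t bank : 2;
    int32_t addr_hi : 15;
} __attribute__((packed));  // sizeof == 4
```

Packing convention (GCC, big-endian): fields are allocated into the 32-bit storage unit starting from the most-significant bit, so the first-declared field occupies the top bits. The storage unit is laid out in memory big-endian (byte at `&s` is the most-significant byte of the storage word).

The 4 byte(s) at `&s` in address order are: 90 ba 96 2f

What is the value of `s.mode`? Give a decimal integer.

-7

[0]=0x90 [1]=0xba [2]=0x96 [3]=0x2f (big-endian) → word 0x90ba962f
mode:4 @ bit 28 → (0x90ba962f>>28)&0xf = 0x9  ←
prio:11 @ bit 17 → (0x90ba962f>>17)&0x7ff = 0x5d
bank:2 @ bit 15 → (0x90ba962f>>15)&0x3 = 0x1
addr_hi:15 @ bit 0 → (0x90ba962f>>0)&0x7fff = 0x162f
mode signed 4b, MSB=1: 9 - 16 = -7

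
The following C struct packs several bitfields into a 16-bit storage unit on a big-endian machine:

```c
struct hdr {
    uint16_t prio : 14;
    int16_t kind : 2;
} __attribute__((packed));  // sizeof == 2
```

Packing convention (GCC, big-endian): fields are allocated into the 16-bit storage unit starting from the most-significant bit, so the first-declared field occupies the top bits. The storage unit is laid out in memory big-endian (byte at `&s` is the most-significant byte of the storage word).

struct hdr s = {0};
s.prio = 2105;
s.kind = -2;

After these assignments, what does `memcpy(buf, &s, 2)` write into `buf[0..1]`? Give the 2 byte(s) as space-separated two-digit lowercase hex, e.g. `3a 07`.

20 e6

[2+:14] prio=2105 & 0x3fff = 0x839; word=0x20e4
[0+:2] kind=-2 & 0x3 = 0x2; word=0x20e6
word = 0x20e6 → big-endian bytes:
  [0]=0x20  [1]=0xe6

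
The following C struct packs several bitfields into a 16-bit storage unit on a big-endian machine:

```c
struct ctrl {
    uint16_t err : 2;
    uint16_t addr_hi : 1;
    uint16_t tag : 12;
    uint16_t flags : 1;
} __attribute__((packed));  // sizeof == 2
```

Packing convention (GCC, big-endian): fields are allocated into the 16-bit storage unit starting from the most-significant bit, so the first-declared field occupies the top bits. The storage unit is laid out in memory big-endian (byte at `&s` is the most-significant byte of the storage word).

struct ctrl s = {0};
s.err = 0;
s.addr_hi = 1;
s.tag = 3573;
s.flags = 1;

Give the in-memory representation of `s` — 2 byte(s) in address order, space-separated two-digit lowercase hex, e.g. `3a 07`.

3b eb

[14+:2] err=0 & 0x3 = 0x0; word=0x0000
[13+:1] addr_hi=1 & 0x1 = 0x1; word=0x2000
[1+:12] tag=3573 & 0xfff = 0xdf5; word=0x3bea
[0+:1] flags=1 & 0x1 = 0x1; word=0x3beb
word = 0x3beb → big-endian bytes:
  [0]=0x3b  [1]=0xeb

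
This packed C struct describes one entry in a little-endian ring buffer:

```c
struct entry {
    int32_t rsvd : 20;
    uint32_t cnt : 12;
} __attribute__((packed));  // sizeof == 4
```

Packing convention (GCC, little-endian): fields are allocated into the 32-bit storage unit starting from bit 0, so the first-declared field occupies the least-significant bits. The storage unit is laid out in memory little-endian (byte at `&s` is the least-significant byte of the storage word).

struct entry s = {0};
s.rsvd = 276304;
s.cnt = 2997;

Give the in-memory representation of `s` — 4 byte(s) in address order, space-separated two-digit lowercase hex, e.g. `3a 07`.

50 37 54 bb

[0+:20] rsvd=276304 & 0xfffff = 0x43750; word=0x00043750
[20+:12] cnt=2997 & 0xfff = 0xbb5; word=0xbb543750
word = 0xbb543750 → little-endian bytes:
  [0]=0x50  [1]=0x37  [2]=0x54  [3]=0xbb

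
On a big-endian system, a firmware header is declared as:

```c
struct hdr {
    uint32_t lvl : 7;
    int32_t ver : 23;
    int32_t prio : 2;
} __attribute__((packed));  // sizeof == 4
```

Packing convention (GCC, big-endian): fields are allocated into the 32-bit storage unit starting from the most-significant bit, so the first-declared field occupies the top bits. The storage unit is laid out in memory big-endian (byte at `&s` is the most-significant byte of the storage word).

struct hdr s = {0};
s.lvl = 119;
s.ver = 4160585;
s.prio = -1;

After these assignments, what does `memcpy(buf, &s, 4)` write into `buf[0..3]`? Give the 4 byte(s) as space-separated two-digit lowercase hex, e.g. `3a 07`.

lvl (7b) val=119 bits=0x77 at bit 25: 0xee000000
ver (23b) val=4160585 bits=0x3f7c49 at bit 2: 0xeefdf124
prio (2b) val=-1 bits=0x3 at bit 0: 0xeefdf127
word = 0xeefdf127 → big-endian bytes:
  [0]=0xee  [1]=0xfd  [2]=0xf1  [3]=0x27

ee fd f1 27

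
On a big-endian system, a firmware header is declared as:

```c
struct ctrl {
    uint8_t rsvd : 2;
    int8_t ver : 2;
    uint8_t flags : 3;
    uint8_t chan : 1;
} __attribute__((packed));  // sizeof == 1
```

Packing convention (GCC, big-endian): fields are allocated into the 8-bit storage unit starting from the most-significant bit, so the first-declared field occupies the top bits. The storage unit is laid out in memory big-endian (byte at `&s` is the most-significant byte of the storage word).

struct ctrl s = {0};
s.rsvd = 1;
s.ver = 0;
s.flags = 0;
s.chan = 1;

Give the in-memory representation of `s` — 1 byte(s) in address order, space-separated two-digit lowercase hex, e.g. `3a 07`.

rsvd:2 = 1 → 0x1 << 6 → word 0x40
ver:2 = 0 → 0x0 << 4 → word 0x40
flags:3 = 0 → 0x0 << 1 → word 0x40
chan:1 = 1 → 0x1 << 0 → word 0x41
word = 0x41 → big-endian bytes:
  [0]=0x41

41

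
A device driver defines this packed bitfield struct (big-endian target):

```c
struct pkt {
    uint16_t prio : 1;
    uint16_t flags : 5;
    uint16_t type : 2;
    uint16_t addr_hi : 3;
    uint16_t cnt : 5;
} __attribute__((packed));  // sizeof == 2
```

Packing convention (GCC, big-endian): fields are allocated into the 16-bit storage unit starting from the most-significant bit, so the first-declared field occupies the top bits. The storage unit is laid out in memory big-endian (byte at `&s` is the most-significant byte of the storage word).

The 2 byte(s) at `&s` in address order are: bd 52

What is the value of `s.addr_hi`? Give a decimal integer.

[0]=0xbd [1]=0x52 (big-endian) → word 0xbd52
prio [15+:1] = (word>>15) & 0x1 = 1
flags [10+:5] = (word>>10) & 0x1f = 15
type [8+:2] = (word>>8) & 0x3 = 1
addr_hi [5+:3] = (word>>5) & 0x7 = 2  ←
cnt [0+:5] = (word>>0) & 0x1f = 18

2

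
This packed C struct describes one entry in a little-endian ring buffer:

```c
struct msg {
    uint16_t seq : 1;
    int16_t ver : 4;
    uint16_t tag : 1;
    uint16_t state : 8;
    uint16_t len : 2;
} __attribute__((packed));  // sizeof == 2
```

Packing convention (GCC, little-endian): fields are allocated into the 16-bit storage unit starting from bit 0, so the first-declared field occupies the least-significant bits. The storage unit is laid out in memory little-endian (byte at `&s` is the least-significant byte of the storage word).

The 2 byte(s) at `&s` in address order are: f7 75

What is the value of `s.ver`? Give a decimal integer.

-5

[0]=0xf7 [1]=0x75 (little-endian) → word 0x75f7
seq [0+:1] = (word>>0) & 0x1 = 1
ver [1+:4] = (word>>1) & 0xf = 11  ←
tag [5+:1] = (word>>5) & 0x1 = 1
state [6+:8] = (word>>6) & 0xff = 215
len [14+:2] = (word>>14) & 0x3 = 1
ver signed 4b, MSB=1: 11 - 16 = -5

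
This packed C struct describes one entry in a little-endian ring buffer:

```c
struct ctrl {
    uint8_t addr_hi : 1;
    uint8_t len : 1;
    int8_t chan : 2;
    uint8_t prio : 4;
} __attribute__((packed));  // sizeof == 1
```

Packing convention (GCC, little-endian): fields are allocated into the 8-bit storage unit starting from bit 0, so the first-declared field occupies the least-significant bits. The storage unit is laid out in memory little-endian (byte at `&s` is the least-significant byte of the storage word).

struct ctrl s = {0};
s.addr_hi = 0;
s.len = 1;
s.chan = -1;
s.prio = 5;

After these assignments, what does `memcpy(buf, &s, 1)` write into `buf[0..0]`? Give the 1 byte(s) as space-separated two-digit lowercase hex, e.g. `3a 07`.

5e

addr_hi (1b) val=0 bits=0x0 at bit 0: 0x00
len (1b) val=1 bits=0x1 at bit 1: 0x02
chan (2b) val=-1 bits=0x3 at bit 2: 0x0e
prio (4b) val=5 bits=0x5 at bit 4: 0x5e
word = 0x5e → little-endian bytes:
  [0]=0x5e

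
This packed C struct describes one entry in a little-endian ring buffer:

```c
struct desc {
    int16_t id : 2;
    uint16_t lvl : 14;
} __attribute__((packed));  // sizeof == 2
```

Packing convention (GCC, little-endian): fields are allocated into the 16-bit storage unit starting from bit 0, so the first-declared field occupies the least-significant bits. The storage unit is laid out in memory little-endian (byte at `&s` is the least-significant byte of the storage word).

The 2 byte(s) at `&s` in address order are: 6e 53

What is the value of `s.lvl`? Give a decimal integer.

5339

[0]=0x6e [1]=0x53 (little-endian) → word 0x536e
id [0+:2] = (word>>0) & 0x3 = 2
lvl [2+:14] = (word>>2) & 0x3fff = 5339  ←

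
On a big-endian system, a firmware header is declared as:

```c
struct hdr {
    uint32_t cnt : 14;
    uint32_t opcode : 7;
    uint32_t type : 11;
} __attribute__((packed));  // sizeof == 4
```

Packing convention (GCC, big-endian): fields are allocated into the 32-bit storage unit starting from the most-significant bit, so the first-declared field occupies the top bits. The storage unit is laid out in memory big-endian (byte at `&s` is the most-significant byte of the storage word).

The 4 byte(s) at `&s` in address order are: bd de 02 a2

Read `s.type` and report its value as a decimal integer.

674

[0]=0xbd [1]=0xde [2]=0x02 [3]=0xa2 (big-endian) → word 0xbdde02a2
cnt:14 @ bit 18 → (0xbdde02a2>>18)&0x3fff = 0x2f77
opcode:7 @ bit 11 → (0xbdde02a2>>11)&0x7f = 0x40
type:11 @ bit 0 → (0xbdde02a2>>0)&0x7ff = 0x2a2  ←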